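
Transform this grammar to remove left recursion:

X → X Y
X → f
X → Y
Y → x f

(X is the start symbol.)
X is directly left-recursive. The standard transformation for
  A → A α₁ | ... | A α_m | β₁ | ... | β_n
is
  A  → β₁ A' | ... | β_n A'
  A' → α₁ A' | ... | α_m A' | ε

X → f becomes X → f X'
X → Y becomes X → Y X'
X → X Y becomes X' → Y X'
Add X' → ε

Productions for other non-terminals are unchanged:
  Y → x f

Resulting grammar:
X → f X'
X → Y X'
X' → Y X'
X' → ε
Y → x f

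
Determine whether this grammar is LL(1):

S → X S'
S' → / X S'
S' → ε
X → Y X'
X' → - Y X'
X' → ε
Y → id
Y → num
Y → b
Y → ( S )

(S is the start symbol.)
Yes, the grammar is LL(1).

A grammar is LL(1) if for each non-terminal N with multiple productions, the predict sets of those productions are pairwise disjoint, where PREDICT(N → α) = (FIRST(α) \ {ε}) ∪ (FOLLOW(N) if α ⇒* ε).

Relevant sets:
  FOLLOW(S') = { $, ')' }
  FOLLOW(X') = { $, ')', '/' }

For S':
  PREDICT(S' → '/' X S') = { '/' }
  PREDICT(S' → ε) = { $, ')' }
For X':
  PREDICT(X' → '-' Y X') = { '-' }
  PREDICT(X' → ε) = { $, ')', '/' }
For Y:
  PREDICT(Y → id) = { 'id' }
  PREDICT(Y → num) = { 'num' }
  PREDICT(Y → b) = { 'b' }
  PREDICT(Y → '(' S ')') = { '(' }
S, X have a single production, so nothing to check there.

All predict sets are disjoint. The grammar IS LL(1).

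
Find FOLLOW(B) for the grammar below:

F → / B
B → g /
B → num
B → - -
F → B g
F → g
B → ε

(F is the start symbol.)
To compute FOLLOW(B), find every occurrence of B on a right-hand side N → α B β: add FIRST(β) \ {ε}, and if β is empty or nullable also add FOLLOW(N). Iterate to a fixed point.

In F → / B: B is at the end, add FOLLOW(F)
In F → B g: B is followed by g, add FIRST(g) \ {ε} = { 'g' }

The FOLLOW sets referred to above (computed the same way, to a fixed point):
  FOLLOW(F) = { $ }

Taking the union: FOLLOW(B) = { $, 'g' }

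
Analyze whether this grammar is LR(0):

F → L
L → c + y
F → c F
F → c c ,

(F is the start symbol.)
Augment with F' → F and build the canonical LR(0) collection (I0 = CLOSURE({[F' → . F]}), then GOTO on every symbol after a dot until no new states appear). It has 9 states:
  I0: { [F → . L], [F → . c F], [F → . c c ,], [F' → . F], [L → . c + y] }  — shift
  I1: { [F' → F .] }  — accept
  I2: { [F → L .] }  — reduce
  I3: { [F → . L], [F → . c F], [F → . c c ,], [F → c . F], [F → c . c ,], [L → . c + y], [L → c . + y] }  — shift
  I4: { [L → c + . y] }  — shift
  I5: { [F → c F .] }  — reduce
  I6: { [F → . L], [F → . c F], [F → . c c ,], [F → c . F], [F → c . c ,], [F → c c . ,], [L → . c + y], [L → c . + y] }  — shift
  I7: { [F → c c , .] }  — reduce
  I8: { [L → c + y .] }  — reduce

Every state is either a pure shift/goto state or contains exactly one complete item and nothing to shift — no conflicts. The grammar is LR(0).

Answer: Yes, the grammar is LR(0)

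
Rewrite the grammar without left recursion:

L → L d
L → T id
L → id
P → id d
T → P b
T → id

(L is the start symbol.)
L → T id L'
L → id L'
L' → d L'
L' → ε
P → id d
T → P b
T → id

L is directly left-recursive. The standard transformation for
  A → A α₁ | ... | A α_m | β₁ | ... | β_n
is
  A  → β₁ A' | ... | β_n A'
  A' → α₁ A' | ... | α_m A' | ε

L → T id becomes L → T id L'
L → id becomes L → id L'
L → L d becomes L' → d L'
Add L' → ε

Productions for other non-terminals are unchanged:
  P → id d
  T → P b
  T → id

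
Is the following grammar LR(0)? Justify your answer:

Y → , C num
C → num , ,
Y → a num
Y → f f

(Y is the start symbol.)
Yes, the grammar is LR(0)

A grammar is LR(0) if no state in the canonical LR(0) collection has:
  - both a shift item (dot before a terminal) and a complete item (shift-reduce conflict), or
  - two or more complete items (reduce-reduce conflict; the accept item [Y' → Y .] counts as a complete item here).

Augment with Y' → Y and build the canonical LR(0) collection (I0 = CLOSURE({[Y' → . Y]}), then GOTO on every symbol after a dot until no new states appear). It has 12 states:
  I0: { [Y → . , C num], [Y → . a num], [Y → . f f], [Y' → . Y] }  — shift
  I1: { [C → . num , ,], [Y → , . C num] }  — shift
  I2: { [Y' → Y .] }  — accept
  I3: { [Y → a . num] }  — shift
  I4: { [Y → f . f] }  — shift
  I5: { [Y → f f .] }  — reduce
  I6: { [Y → a num .] }  — reduce
  I7: { [Y → , C . num] }  — shift
  I8: { [C → num . , ,] }  — shift
  I9: { [C → num , . ,] }  — shift
  I10: { [C → num , , .] }  — reduce
  I11: { [Y → , C num .] }  — reduce

Every state is either a pure shift/goto state or contains exactly one complete item and nothing to shift — no conflicts. The grammar is LR(0).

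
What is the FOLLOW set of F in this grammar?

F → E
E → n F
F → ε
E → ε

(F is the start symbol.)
F is the start symbol, so $ ∈ FOLLOW(F).
In E → n F: F is at the end, add FOLLOW(E)

The FOLLOW sets referred to above (computed the same way, to a fixed point):
  FOLLOW(E) = { $ }

Taking the union: FOLLOW(F) = { $ }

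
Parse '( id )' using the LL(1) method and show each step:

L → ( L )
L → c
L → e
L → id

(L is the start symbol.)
LL(1) parsing maintains a stack (initially the start symbol over $) and the input. At each step: if the stack top is a terminal, match it against the current input token; if it is a non-terminal N, replace it with the RHS of M[N, lookahead] (the unique production whose predict set contains the lookahead).

Stack is shown with the top on the left.

Stack    Input     Action
-------------------------
L $      ( id ) $  output L → ( L )
( L ) $  ( id ) $  match '('
L ) $    id ) $    output L → id
id ) $   id ) $    match 'id'
) $      ) $       match ')'
$        $         accept

The string is accepted.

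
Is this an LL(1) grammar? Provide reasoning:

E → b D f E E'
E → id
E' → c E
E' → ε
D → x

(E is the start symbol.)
Relevant sets:
  FOLLOW(E') = { $, 'c' }

For E:
  PREDICT(E → b D f E E') = { 'b' }
  PREDICT(E → id) = { 'id' }
For E':
  PREDICT(E' → c E) = { 'c' }
  PREDICT(E' → ε) = { $, 'c' }
D has a single production, so nothing to check there.

Conflict found: Predict set conflict for E': { 'c' }
The grammar is NOT LL(1).

Answer: No. Predict set conflict for E': { 'c' }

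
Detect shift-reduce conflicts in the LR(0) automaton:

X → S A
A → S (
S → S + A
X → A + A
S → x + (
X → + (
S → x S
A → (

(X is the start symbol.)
Yes — I8: [S → x S .] vs [S → S . + A]

A shift-reduce conflict occurs when an LR(0) state has both:
  - a complete (reduce) item [A → α .] (dot at the end), and
  - a shift item [B → β . c γ] (dot before a terminal).

Augment with X' → X and build the canonical LR(0) collection (I0 = CLOSURE({[X' → . X]}), then GOTO on every symbol after a dot until no new states appear). It has 19 states:
  I0: { [A → . (], [A → . S (], [S → . S + A], [S → . x + (], [S → . x S], [X → . + (], [X → . A + A], [X → . S A], [X' → . X] }  — shift
  I1: { [A → ( .] }  — reduce
  I2: { [X → + . (] }  — shift
  I3: { [X → A . + A] }  — shift
  I4: { [A → . (], [A → . S (], [A → S . (], [S → . S + A], [S → . x + (], [S → . x S], [S → S . + A], [X → S . A] }  — shift
  I5: { [X' → X .] }  — accept
  I6: { [S → . S + A], [S → . x + (], [S → . x S], [S → x . + (], [S → x . S] }  — shift
  I7: { [S → x + . (] }  — shift
  I8: { [S → S . + A], [S → x S .] }  — shift, reduce
  I9: { [A → . (], [A → . S (], [S → . S + A], [S → . x + (], [S → . x S], [S → S + . A] }  — shift
  I10: { [S → S + A .] }  — reduce
  I11: { [A → S . (], [S → S . + A] }  — shift
  I12: { [A → S ( .] }  — reduce
  I13: { [S → x + ( .] }  — reduce
  I14: { [A → ( .], [A → S ( .] }  — 2 reduces
  I15: { [X → S A .] }  — reduce
  I16: { [A → . (], [A → . S (], [S → . S + A], [S → . x + (], [S → . x S], [X → A + . A] }  — shift
  I17: { [X → A + A .] }  — reduce
  I18: { [X → + ( .] }  — reduce

I8 contains reduce item [S → x S .] and shift item [S → S . + A] — shift-reduce conflict.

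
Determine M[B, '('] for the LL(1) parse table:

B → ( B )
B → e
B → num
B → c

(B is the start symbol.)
B → ( B )

To find M[B, '('], we find productions for B where '(' is in the predict set (PREDICT(N → α) = (FIRST(α) \ {ε}) ∪ (FOLLOW(N) if α ⇒* ε)).

B → ( B ): PREDICT = { '(' }
  '(' is in predict set, so this production goes in M[B, '(']
B → e: PREDICT = { 'e' }
B → num: PREDICT = { 'num' }
B → c: PREDICT = { 'c' }

M[B, '('] = B → ( B )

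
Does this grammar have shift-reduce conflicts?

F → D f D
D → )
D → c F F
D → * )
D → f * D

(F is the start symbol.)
No shift-reduce conflicts

A shift-reduce conflict occurs when an LR(0) state has both:
  - a complete (reduce) item [A → α .] (dot at the end), and
  - a shift item [B → β . c γ] (dot before a terminal).

Augment with F' → F and build the canonical LR(0) collection (I0 = CLOSURE({[F' → . F]}), then GOTO on every symbol after a dot until no new states appear). It has 14 states:
  I0: { [D → . )], [D → . * )], [D → . c F F], [D → . f * D], [F → . D f D], [F' → . F] }  — shift
  I1: { [D → ) .] }  — reduce
  I2: { [D → * . )] }  — shift
  I3: { [F → D . f D] }  — shift
  I4: { [F' → F .] }  — accept
  I5: { [D → . )], [D → . * )], [D → . c F F], [D → . f * D], [D → c . F F], [F → . D f D] }  — shift
  I6: { [D → f . * D] }  — shift
  I7: { [D → . )], [D → . * )], [D → . c F F], [D → . f * D], [D → f * . D] }  — shift
  I8: { [D → f * D .] }  — reduce
  I9: { [D → . )], [D → . * )], [D → . c F F], [D → . f * D], [D → c F . F], [F → . D f D] }  — shift
  I10: { [D → c F F .] }  — reduce
  I11: { [D → . )], [D → . * )], [D → . c F F], [D → . f * D], [F → D f . D] }  — shift
  I12: { [F → D f D .] }  — reduce
  I13: { [D → * ) .] }  — reduce

No state contains both a complete item and a shift item.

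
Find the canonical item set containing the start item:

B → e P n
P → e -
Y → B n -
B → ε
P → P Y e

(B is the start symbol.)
First, augment the grammar with B' → B
I₀ = CLOSURE({ [B' → . B] }):
  [B' → . B] has the dot before B: add [B → . e P n], [B → .]
No further items can be added.

I₀ = { [B → . e P n], [B → .], [B' → . B] }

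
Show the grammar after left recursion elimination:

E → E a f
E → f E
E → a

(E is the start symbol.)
E is directly left-recursive. The standard transformation for
  A → A α₁ | ... | A α_m | β₁ | ... | β_n
is
  A  → β₁ A' | ... | β_n A'
  A' → α₁ A' | ... | α_m A' | ε

E → f E becomes E → f E E'
E → a becomes E → a E'
E → E a f becomes E' → a f E'
Add E' → ε

Resulting grammar:
E → f E E'
E → a E'
E' → a f E'
E' → ε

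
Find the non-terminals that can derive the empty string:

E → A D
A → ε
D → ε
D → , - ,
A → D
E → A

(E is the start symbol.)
A non-terminal is nullable if it can derive ε (the empty string): either it has an ε-production, or it has a production whose right-hand side consists entirely of nullable non-terminals.

ε-productions: A → ε, D → ε
So A, D are immediately nullable.
E → A D: every symbol on the right is nullable, so E is nullable too.
Every non-terminal is now nullable.
Nullable = { 'A', 'D', 'E' }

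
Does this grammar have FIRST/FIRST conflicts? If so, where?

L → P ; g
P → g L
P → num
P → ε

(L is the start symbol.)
No FIRST/FIRST conflicts.

A FIRST/FIRST conflict occurs when two productions N → α and N → β for the same non-terminal have FIRST(α) ∩ FIRST(β) ≠ ∅ (with ε ∈ FIRST of a nullable right-hand side, so two nullable alternatives also conflict).

Productions for P:
  P → g L: FIRST = { 'g' }
  P → num: FIRST = { 'num' }
  P → ε: FIRST = { ε }
L has only one production, so no FIRST/FIRST conflict is possible there.

All alternatives of each non-terminal have pairwise disjoint FIRST sets.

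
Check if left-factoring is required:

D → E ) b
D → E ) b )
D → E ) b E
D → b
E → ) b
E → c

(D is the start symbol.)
Yes, D has productions with common prefix 'E ) b'

Left-factoring is needed when two productions for the same non-terminal
share a common prefix on the right-hand side.

Productions for D:
  D → E ) b
  D → E ) b )
  D → E ) b E
  D → b
Productions for E:
  E → ) b
  E → c

Found common prefix 'E ) b' in productions for D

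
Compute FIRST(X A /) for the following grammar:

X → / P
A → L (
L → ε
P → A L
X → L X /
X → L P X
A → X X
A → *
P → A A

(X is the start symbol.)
{ '(', '*', '/' }

FIRST sets of the non-terminals involved (from the grammar, by fixed-point iteration):
  FIRST(X) = { '(', '*', '/' }

To compute FIRST(X A /), process the symbols left to right:
Symbol X is a non-terminal. Add FIRST(X) \ {ε} = { '(', '*', '/' }
X is not nullable (ε ∉ FIRST(X)), so stop here.
FIRST(X A /) = { '(', '*', '/' }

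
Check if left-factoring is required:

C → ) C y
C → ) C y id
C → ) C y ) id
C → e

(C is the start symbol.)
Yes, C has productions with common prefix ') C y'

Left-factoring is needed when two productions for the same non-terminal
share a common prefix on the right-hand side.

Productions for C:
  C → ) C y
  C → ) C y id
  C → ) C y ) id
  C → e

Found common prefix ') C y' in productions for C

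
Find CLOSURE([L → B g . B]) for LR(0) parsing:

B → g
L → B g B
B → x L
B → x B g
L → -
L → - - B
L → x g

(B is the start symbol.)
{ [B → . g], [B → . x B g], [B → . x L], [L → B g . B] }

Start with: [L → B g . B]
  [L → B g . B] has the dot before B: add [B → . g], [B → . x L], [B → . x B g]
No further items can be added.

CLOSURE = { [B → . g], [B → . x B g], [B → . x L], [L → B g . B] }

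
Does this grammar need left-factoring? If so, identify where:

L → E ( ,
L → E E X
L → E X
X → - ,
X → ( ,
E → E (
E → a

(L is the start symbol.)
Yes, L has productions with common prefix 'E'

Left-factoring is needed when two productions for the same non-terminal
share a common prefix on the right-hand side.

Productions for L:
  L → E ( ,
  L → E E X
  L → E X
Productions for X:
  X → - ,
  X → ( ,
Productions for E:
  E → E (
  E → a

Found common prefix 'E' in productions for L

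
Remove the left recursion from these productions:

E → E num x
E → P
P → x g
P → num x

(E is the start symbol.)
E is directly left-recursive. The standard transformation for
  A → A α₁ | ... | A α_m | β₁ | ... | β_n
is
  A  → β₁ A' | ... | β_n A'
  A' → α₁ A' | ... | α_m A' | ε

E → P becomes E → P E'
E → E num x becomes E' → num x E'
Add E' → ε

Productions for other non-terminals are unchanged:
  P → x g
  P → num x

Resulting grammar:
E → P E'
E' → num x E'
E' → ε
P → x g
P → num x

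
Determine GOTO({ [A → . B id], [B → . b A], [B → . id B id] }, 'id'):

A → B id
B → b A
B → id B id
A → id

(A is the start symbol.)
GOTO(I, 'id') = CLOSURE({ [A → αX.β] : [A → α.Xβ] ∈ I, X = 'id' })

Items with dot before 'id', with the dot advanced:
  [B → . id B id] → [B → id . B id]
Closure of the advanced items:
  [B → id . B id] has the dot before B: add [B → . b A], [B → . id B id]

GOTO = { [B → . b A], [B → . id B id], [B → id . B id] }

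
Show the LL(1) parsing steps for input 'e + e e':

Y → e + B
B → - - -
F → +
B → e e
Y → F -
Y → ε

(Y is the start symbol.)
LL(1) parsing maintains a stack (initially the start symbol over $) and the input. At each step: if the stack top is a terminal, match it against the current input token; if it is a non-terminal N, replace it with the RHS of M[N, lookahead] (the unique production whose predict set contains the lookahead).

Stack is shown with the top on the left.

Stack    Input      Action
--------------------------
Y $      e + e e $  output Y → e + B
e + B $  e + e e $  match 'e'
+ B $    + e e $    match '+'
B $      e e $      output B → e e
e e $    e e $      match 'e'
e $      e $        match 'e'
$        $          accept

The string is accepted.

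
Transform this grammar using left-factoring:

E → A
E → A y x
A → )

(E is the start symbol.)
E → A E'
E' → ε
E' → y x
A → )

Left-factoring transforms A → αβ₁ | αβ₂ into A → αA' and A' → β₁ | β₂
(α is the longest common prefix among the alternatives). Repeat until
no nonterminal has two alternatives with a common prefix.

Round 1: E has alternatives sharing prefix 'A'. Introduce E': E → A E'
  Add: E' → ε
  Add: E' → y x

No remaining common prefixes — done.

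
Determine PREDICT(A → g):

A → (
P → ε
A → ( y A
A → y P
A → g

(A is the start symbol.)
PREDICT(A → g) = (FIRST(RHS) \ {ε}) ∪ (FOLLOW(A) if ε ∈ FIRST(RHS), i.e. RHS ⇒* ε)
FIRST(g) = { 'g' }
ε ∉ FIRST(g), so FOLLOW(A) is not added.
PREDICT(A → g) = { 'g' }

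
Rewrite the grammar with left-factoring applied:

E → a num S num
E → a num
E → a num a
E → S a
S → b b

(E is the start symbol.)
E → a num E'
E' → S num
E' → ε
E' → a
E → S a
S → b b

Left-factoring transforms A → αβ₁ | αβ₂ into A → αA' and A' → β₁ | β₂
(α is the longest common prefix among the alternatives). Repeat until
no nonterminal has two alternatives with a common prefix.

Round 1: E has alternatives sharing prefix 'a num'. Introduce E': E → a num E'
  Add: E' → S num
  Add: E' → ε
  Add: E' → a

No remaining common prefixes — done.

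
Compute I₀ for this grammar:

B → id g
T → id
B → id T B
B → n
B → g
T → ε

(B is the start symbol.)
{ [B → . g], [B → . id T B], [B → . id g], [B → . n], [B' → . B] }

First, augment the grammar with B' → B
I₀ = CLOSURE({ [B' → . B] }):
  [B' → . B] has the dot before B: add [B → . id g], [B → . id T B], [B → . n], [B → . g]
No further items can be added.

I₀ = { [B → . g], [B → . id T B], [B → . id g], [B → . n], [B' → . B] }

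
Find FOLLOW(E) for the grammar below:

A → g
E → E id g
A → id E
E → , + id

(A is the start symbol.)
{ $, 'id' }

To compute FOLLOW(E), find every occurrence of E on a right-hand side N → α E β: add FIRST(β) \ {ε}, and if β is empty or nullable also add FOLLOW(N). Iterate to a fixed point.

In E → E id g: E is followed by id g, add FIRST(id g) \ {ε} = { 'id' }
In A → id E: E is at the end, add FOLLOW(A)

The FOLLOW sets referred to above (computed the same way, to a fixed point):
  FOLLOW(A) = { $ }

Taking the union: FOLLOW(E) = { $, 'id' }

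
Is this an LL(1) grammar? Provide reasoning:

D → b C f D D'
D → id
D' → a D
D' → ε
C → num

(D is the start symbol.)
A grammar is LL(1) if for each non-terminal N with multiple productions, the predict sets of those productions are pairwise disjoint, where PREDICT(N → α) = (FIRST(α) \ {ε}) ∪ (FOLLOW(N) if α ⇒* ε).

Relevant sets:
  FOLLOW(D') = { $, 'a' }

For D:
  PREDICT(D → b C f D D') = { 'b' }
  PREDICT(D → id) = { 'id' }
For D':
  PREDICT(D' → a D) = { 'a' }
  PREDICT(D' → ε) = { $, 'a' }
C has a single production, so nothing to check there.

Conflict found: Predict set conflict for D': { 'a' }
The grammar is NOT LL(1).

Answer: No. Predict set conflict for D': { 'a' }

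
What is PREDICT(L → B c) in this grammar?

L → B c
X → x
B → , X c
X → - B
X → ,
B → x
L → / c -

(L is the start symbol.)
{ ',', 'x' }

PREDICT(L → B c) = (FIRST(RHS) \ {ε}) ∪ (FOLLOW(L) if ε ∈ FIRST(RHS), i.e. RHS ⇒* ε)
FIRST(B) = { ',', 'x' }
FIRST(B c) = { ',', 'x' }
ε ∉ FIRST(B c), so FOLLOW(L) is not added.
PREDICT(L → B c) = { ',', 'x' }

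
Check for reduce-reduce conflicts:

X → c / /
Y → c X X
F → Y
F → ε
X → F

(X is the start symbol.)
A reduce-reduce conflict occurs when an LR(0) state has two complete items [A → α .] and [B → β .] — both call for a reduction, and with no lookahead the parser cannot choose between them.

Augment with X' → X and build the canonical LR(0) collection (I0 = CLOSURE({[X' → . X]}), then GOTO on every symbol after a dot until no new states appear). It has 9 states:
  I0: { [F → . Y], [F → .], [X → . F], [X → . c / /], [X' → . X], [Y → . c X X] }  — shift, reduce
  I1: { [X → F .] }  — reduce
  I2: { [X' → X .] }  — accept
  I3: { [F → Y .] }  — reduce
  I4: { [F → . Y], [F → .], [X → . F], [X → . c / /], [X → c . / /], [Y → . c X X], [Y → c . X X] }  — shift, reduce
  I5: { [X → c / . /] }  — shift
  I6: { [F → . Y], [F → .], [X → . F], [X → . c / /], [Y → . c X X], [Y → c X . X] }  — shift, reduce
  I7: { [Y → c X X .] }  — reduce
  I8: { [X → c / / .] }  — reduce

No state contains more than one complete item.

Answer: No reduce-reduce conflicts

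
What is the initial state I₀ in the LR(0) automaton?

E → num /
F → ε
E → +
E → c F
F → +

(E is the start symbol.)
First, augment the grammar with E' → E
I₀ = CLOSURE({ [E' → . E] }):
  [E' → . E] has the dot before E: add [E → . num /], [E → . +], [E → . c F]
No further items can be added.

I₀ = { [E → . +], [E → . c F], [E → . num /], [E' → . E] }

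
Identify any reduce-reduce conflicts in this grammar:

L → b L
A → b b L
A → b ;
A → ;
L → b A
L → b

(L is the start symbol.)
Yes — I7: [A → ; .] vs [A → b ; .]; I9: [A → b b L .] vs [L → b L .]

A reduce-reduce conflict occurs when an LR(0) state has two complete items [A → α .] and [B → β .] — both call for a reduction, and with no lookahead the parser cannot choose between them.

Augment with L' → L and build the canonical LR(0) collection (I0 = CLOSURE({[L' → . L]}), then GOTO on every symbol after a dot until no new states appear). It has 10 states:
  I0: { [L → . b A], [L → . b L], [L → . b], [L' → . L] }  — shift
  I1: { [L' → L .] }  — accept
  I2: { [A → . ;], [A → . b ;], [A → . b b L], [L → . b A], [L → . b L], [L → . b], [L → b . A], [L → b . L], [L → b .] }  — shift, reduce
  I3: { [A → ; .] }  — reduce
  I4: { [L → b A .] }  — reduce
  I5: { [L → b L .] }  — reduce
  I6: { [A → . ;], [A → . b ;], [A → . b b L], [A → b . ;], [A → b . b L], [L → . b A], [L → . b L], [L → . b], [L → b . A], [L → b . L], [L → b .] }  — shift, reduce
  I7: { [A → ; .], [A → b ; .] }  — 2 reduces
  I8: { [A → . ;], [A → . b ;], [A → . b b L], [A → b . ;], [A → b . b L], [A → b b . L], [L → . b A], [L → . b L], [L → . b], [L → b . A], [L → b . L], [L → b .] }  — shift, reduce
  I9: { [A → b b L .], [L → b L .] }  — 2 reduces

I7 contains complete items [A → ; .], [A → b ; .] — reduce-reduce conflict.
I9 contains complete items [A → b b L .], [L → b L .] — reduce-reduce conflict.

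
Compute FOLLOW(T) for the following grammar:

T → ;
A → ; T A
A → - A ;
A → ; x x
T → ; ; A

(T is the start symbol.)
To compute FOLLOW(T), find every occurrence of T on a right-hand side N → α T β: add FIRST(β) \ {ε}, and if β is empty or nullable also add FOLLOW(N). Iterate to a fixed point.

T is the start symbol, so $ ∈ FOLLOW(T).
In A → ; T A: T is followed by A, add FIRST(A) \ {ε} = { '-', ';' }

Taking the union: FOLLOW(T) = { $, '-', ';' }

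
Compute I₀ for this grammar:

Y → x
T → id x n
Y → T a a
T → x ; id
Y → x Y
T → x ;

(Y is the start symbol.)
First, augment the grammar with Y' → Y
I₀ = CLOSURE({ [Y' → . Y] }):
  [Y' → . Y] has the dot before Y: add [Y → . x], [Y → . T a a], [Y → . x Y]
  [Y → . T a a] has the dot before T: add [T → . id x n], [T → . x ; id], [T → . x ;]
No further items can be added.

I₀ = { [T → . id x n], [T → . x ; id], [T → . x ;], [Y → . T a a], [Y → . x Y], [Y → . x], [Y' → . Y] }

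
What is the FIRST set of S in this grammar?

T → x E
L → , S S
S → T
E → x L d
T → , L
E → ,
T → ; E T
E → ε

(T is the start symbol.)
{ ',', ';', 'x' }

FIRST sets of the other non-terminals involved (by the same procedure, iterated to a fixed point):
  FIRST(T) = { ',', ';', 'x' }

From S → T:
  - T is a non-terminal: add FIRST(T) \ {ε} = { ',', ';', 'x' }
    T is not nullable, so stop

Collecting: FIRST(S) = { ',', ';', 'x' }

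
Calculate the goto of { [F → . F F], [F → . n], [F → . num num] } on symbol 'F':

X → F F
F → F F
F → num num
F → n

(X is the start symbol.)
{ [F → . F F], [F → . n], [F → . num num], [F → F . F] }

GOTO(I, 'F') = CLOSURE({ [A → αX.β] : [A → α.Xβ] ∈ I, X = 'F' })

Items with dot before 'F', with the dot advanced:
  [F → . F F] → [F → F . F]
Closure of the advanced items:
  [F → F . F] has the dot before F: add [F → . F F], [F → . num num], [F → . n]

GOTO = { [F → . F F], [F → . n], [F → . num num], [F → F . F] }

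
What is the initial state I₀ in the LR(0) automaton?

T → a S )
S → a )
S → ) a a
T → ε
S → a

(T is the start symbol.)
{ [T → . a S )], [T → .], [T' → . T] }

First, augment the grammar with T' → T
I₀ = CLOSURE({ [T' → . T] }):
  [T' → . T] has the dot before T: add [T → . a S )], [T → .]
No further items can be added.

I₀ = { [T → . a S )], [T → .], [T' → . T] }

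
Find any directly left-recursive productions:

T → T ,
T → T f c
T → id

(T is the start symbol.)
T → T ,: LEFT RECURSIVE (starts with T)
T → T f c: LEFT RECURSIVE (starts with T)
T → id: starts with id

The grammar has direct left recursion on: T.

Answer: Yes, T is left-recursive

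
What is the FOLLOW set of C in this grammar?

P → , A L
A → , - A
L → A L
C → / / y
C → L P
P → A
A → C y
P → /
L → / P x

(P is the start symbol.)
{ 'y' }

To compute FOLLOW(C), find every occurrence of C on a right-hand side N → α C β: add FIRST(β) \ {ε}, and if β is empty or nullable also add FOLLOW(N). Iterate to a fixed point.

In A → C y: C is followed by y, add FIRST(y) \ {ε} = { 'y' }

Taking the union: FOLLOW(C) = { 'y' }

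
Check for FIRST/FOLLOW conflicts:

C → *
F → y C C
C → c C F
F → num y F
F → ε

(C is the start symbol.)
Yes. F → y C C with FOLLOW(F) on { 'y' }; F → num y F with FOLLOW(F) on { 'num' }

A FIRST/FOLLOW conflict occurs when a non-terminal N has a nullable alternative N → β (β ⇒* ε) and another alternative N → α with FIRST(α) ∩ FOLLOW(N) ≠ ∅: on such a lookahead the parser cannot decide between expanding α and letting N vanish via β.

Nullable non-terminals: F.

F: nullable alternative(s) F → ε; FOLLOW(F) = { $, '*', 'c', 'num', 'y' }
  F → y C C: FIRST \ {ε} = { 'y' } — overlaps FOLLOW(F) on { 'y' }: CONFLICT
  F → num y F: FIRST \ {ε} = { 'num' } — overlaps FOLLOW(F) on { 'num' }: CONFLICT
  F → ε: FIRST \ {ε} = { } — this is the only nullable alternative, skip

C has no nullable alternative, so no FIRST/FOLLOW check is needed there.

So the grammar has 2 FIRST/FOLLOW conflicts (marked CONFLICT above).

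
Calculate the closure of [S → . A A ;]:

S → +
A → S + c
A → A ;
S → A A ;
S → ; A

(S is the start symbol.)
Start with: [S → . A A ;]
  [S → . A A ;] has the dot before A: add [A → . S + c], [A → . A ;]
  [A → . S + c] has the dot before S: add [S → . +], [S → . ; A]
No further items can be added.

CLOSURE = { [A → . A ;], [A → . S + c], [S → . +], [S → . ; A], [S → . A A ;] }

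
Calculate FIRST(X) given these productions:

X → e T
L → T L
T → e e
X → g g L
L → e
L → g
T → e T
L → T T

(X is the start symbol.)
{ 'e', 'g' }

To compute FIRST(X), examine every production with X on the left-hand side, reading each right-hand side left to right until a non-nullable symbol is reached.

From X → e T:
  - e is a terminal: add 'e' and stop
From X → g g L:
  - g is a terminal: add 'g' and stop

Collecting: FIRST(X) = { 'e', 'g' }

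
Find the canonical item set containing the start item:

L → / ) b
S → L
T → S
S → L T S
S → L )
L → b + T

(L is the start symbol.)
{ [L → . / ) b], [L → . b + T], [L' → . L] }

First, augment the grammar with L' → L
I₀ = CLOSURE({ [L' → . L] }):
  [L' → . L] has the dot before L: add [L → . / ) b], [L → . b + T]
No further items can be added.

I₀ = { [L → . / ) b], [L → . b + T], [L' → . L] }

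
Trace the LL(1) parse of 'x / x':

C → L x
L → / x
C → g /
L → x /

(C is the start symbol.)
Stack is shown with the top on the left.

Stack    Input    Action
------------------------
C $      x / x $  output C → L x
L x $    x / x $  output L → x /
x / x $  x / x $  match 'x'
/ x $    / x $    match '/'
x $      x $      match 'x'
$        $        accept

The string is accepted.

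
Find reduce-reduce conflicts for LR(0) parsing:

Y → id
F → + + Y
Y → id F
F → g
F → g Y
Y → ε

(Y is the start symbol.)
A reduce-reduce conflict occurs when an LR(0) state has two complete items [A → α .] and [B → β .] — both call for a reduction, and with no lookahead the parser cannot choose between them.

Augment with Y' → Y and build the canonical LR(0) collection (I0 = CLOSURE({[Y' → . Y]}), then GOTO on every symbol after a dot until no new states appear). It has 9 states:
  I0: { [Y → . id F], [Y → . id], [Y → .], [Y' → . Y] }  — shift, reduce
  I1: { [Y' → Y .] }  — accept
  I2: { [F → . + + Y], [F → . g Y], [F → . g], [Y → id . F], [Y → id .] }  — shift, reduce
  I3: { [F → + . + Y] }  — shift
  I4: { [Y → id F .] }  — reduce
  I5: { [F → g . Y], [F → g .], [Y → . id F], [Y → . id], [Y → .] }  — shift, 2 reduces
  I6: { [F → g Y .] }  — reduce
  I7: { [F → + + . Y], [Y → . id F], [Y → . id], [Y → .] }  — shift, reduce
  I8: { [F → + + Y .] }  — reduce

I5 contains complete items [F → g .], [Y → .] — reduce-reduce conflict.

Answer: Yes — I5: [F → g .] vs [Y → .]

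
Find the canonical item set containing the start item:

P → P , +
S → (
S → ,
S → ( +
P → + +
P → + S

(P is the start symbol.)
First, augment the grammar with P' → P
I₀ = CLOSURE({ [P' → . P] }):
  [P' → . P] has the dot before P: add [P → . P , +], [P → . + +], [P → . + S]
No further items can be added.

I₀ = { [P → . + +], [P → . + S], [P → . P , +], [P' → . P] }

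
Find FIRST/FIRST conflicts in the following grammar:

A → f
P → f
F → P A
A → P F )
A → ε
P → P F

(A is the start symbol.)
Yes. A → f / A → P F ')' on { 'f' }; P → f / P → P F on { 'f' }

FIRST sets of the non-terminals at (or reachable through a nullable prefix from) the front of some alternative:
  FIRST(P) = { 'f' }

Productions for A:
  A → f: FIRST = { 'f' }
  A → P F ): FIRST = { 'f' }
  A → ε: FIRST = { ε }
Productions for P:
  P → f: FIRST = { 'f' }
  P → P F: FIRST = { 'f' }
F has only one production, so no FIRST/FIRST conflict is possible there.

Conflict for A: A → f and A → P F )
  Overlap: { 'f' }
Conflict for P: P → f and P → P F
  Overlap: { 'f' }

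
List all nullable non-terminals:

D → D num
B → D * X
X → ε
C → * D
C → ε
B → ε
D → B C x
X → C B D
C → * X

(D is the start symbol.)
A non-terminal is nullable if it can derive ε (the empty string): either it has an ε-production, or it has a production whose right-hand side consists entirely of nullable non-terminals.

ε-productions: X → ε, C → ε, B → ε
So X, C, B are immediately nullable.
No further non-terminal can be added: every production for the remaining non-terminals contains a terminal or a non-nullable non-terminal.
Nullable = { 'B', 'C', 'X' }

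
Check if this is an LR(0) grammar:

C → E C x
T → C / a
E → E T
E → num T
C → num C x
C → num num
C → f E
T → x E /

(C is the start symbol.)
No. Shift-reduce conflict between [C → num num .] and [C → . f E]

Augment with C' → C and build the canonical LR(0) collection (I0 = CLOSURE({[C' → . C]}), then GOTO on every symbol after a dot until no new states appear). It has 20 states:
  I0: { [C → . E C x], [C → . f E], [C → . num C x], [C → . num num], [C' → . C], [E → . E T], [E → . num T] }  — shift
  I1: { [C' → C .] }  — accept
  I2: { [C → . E C x], [C → . f E], [C → . num C x], [C → . num num], [C → E . C x], [E → . E T], [E → . num T], [E → E . T], [T → . C / a], [T → . x E /] }  — shift
  I3: { [C → f . E], [E → . E T], [E → . num T] }  — shift
  I4: { [C → . E C x], [C → . f E], [C → . num C x], [C → . num num], [C → num . C x], [C → num . num], [E → . E T], [E → . num T], [E → num . T], [T → . C / a], [T → . x E /] }  — shift
  I5: { [C → num C . x], [T → C . / a] }  — shift
  I6: { [E → num T .] }  — reduce
  I7: { [C → . E C x], [C → . f E], [C → . num C x], [C → . num num], [C → num . C x], [C → num . num], [C → num num .], [E → . E T], [E → . num T], [E → num . T], [T → . C / a], [T → . x E /] }  — shift, reduce
  I8: { [E → . E T], [E → . num T], [T → x . E /] }  — shift
  I9: { [C → . E C x], [C → . f E], [C → . num C x], [C → . num num], [E → . E T], [E → . num T], [E → E . T], [T → . C / a], [T → . x E /], [T → x E . /] }  — shift
  I10: { [C → . E C x], [C → . f E], [C → . num C x], [C → . num num], [E → . E T], [E → . num T], [E → num . T], [T → . C / a], [T → . x E /] }  — shift
  I11: { [T → C . / a] }  — shift
  I12: { [T → C / . a] }  — shift
  I13: { [T → C / a .] }  — reduce
  I14: { [T → x E / .] }  — reduce
  I15: { [E → E T .] }  — reduce
  I16: { [C → num C x .] }  — reduce
  I17: { [C → . E C x], [C → . f E], [C → . num C x], [C → . num num], [C → f E .], [E → . E T], [E → . num T], [E → E . T], [T → . C / a], [T → . x E /] }  — shift, reduce
  I18: { [C → E C . x], [T → C . / a] }  — shift
  I19: { [C → E C x .] }  — reduce

Conflict in state I7:
  Shift-reduce conflict between [C → num num .] and [C → . f E]
So the grammar is NOT LR(0).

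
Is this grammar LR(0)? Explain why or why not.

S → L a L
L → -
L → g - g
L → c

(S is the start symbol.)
Yes, the grammar is LR(0)

A grammar is LR(0) if no state in the canonical LR(0) collection has:
  - both a shift item (dot before a terminal) and a complete item (shift-reduce conflict), or
  - two or more complete items (reduce-reduce conflict; the accept item [S' → S .] counts as a complete item here).

Augment with S' → S and build the canonical LR(0) collection (I0 = CLOSURE({[S' → . S]}), then GOTO on every symbol after a dot until no new states appear). It has 10 states:
  I0: { [L → . -], [L → . c], [L → . g - g], [S → . L a L], [S' → . S] }  — shift
  I1: { [L → - .] }  — reduce
  I2: { [S → L . a L] }  — shift
  I3: { [S' → S .] }  — accept
  I4: { [L → c .] }  — reduce
  I5: { [L → g . - g] }  — shift
  I6: { [L → g - . g] }  — shift
  I7: { [L → g - g .] }  — reduce
  I8: { [L → . -], [L → . c], [L → . g - g], [S → L a . L] }  — shift
  I9: { [S → L a L .] }  — reduce

Every state is either a pure shift/goto state or contains exactly one complete item and nothing to shift — no conflicts. The grammar is LR(0).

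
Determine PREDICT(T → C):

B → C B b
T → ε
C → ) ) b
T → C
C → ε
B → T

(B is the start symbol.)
{ $, ')', 'b' }

PREDICT(T → C) = (FIRST(RHS) \ {ε}) ∪ (FOLLOW(T) if ε ∈ FIRST(RHS), i.e. RHS ⇒* ε)
FIRST(C) = { ')', ε }
FIRST(C) = { ')', ε }
ε ∈ FIRST(C) (the right-hand side is nullable), so add FOLLOW(T) = { $, 'b' }
PREDICT(T → C) = { $, ')', 'b' }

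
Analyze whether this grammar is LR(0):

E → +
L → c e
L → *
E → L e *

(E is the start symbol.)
Yes, the grammar is LR(0)

A grammar is LR(0) if no state in the canonical LR(0) collection has:
  - both a shift item (dot before a terminal) and a complete item (shift-reduce conflict), or
  - two or more complete items (reduce-reduce conflict; the accept item [E' → E .] counts as a complete item here).

Augment with E' → E and build the canonical LR(0) collection (I0 = CLOSURE({[E' → . E]}), then GOTO on every symbol after a dot until no new states appear). It has 9 states:
  I0: { [E → . +], [E → . L e *], [E' → . E], [L → . *], [L → . c e] }  — shift
  I1: { [L → * .] }  — reduce
  I2: { [E → + .] }  — reduce
  I3: { [E' → E .] }  — accept
  I4: { [E → L . e *] }  — shift
  I5: { [L → c . e] }  — shift
  I6: { [L → c e .] }  — reduce
  I7: { [E → L e . *] }  — shift
  I8: { [E → L e * .] }  — reduce

Every state is either a pure shift/goto state or contains exactly one complete item and nothing to shift — no conflicts. The grammar is LR(0).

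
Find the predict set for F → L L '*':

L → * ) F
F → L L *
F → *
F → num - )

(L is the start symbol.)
{ '*' }

PREDICT(F → L L '*') = (FIRST(RHS) \ {ε}) ∪ (FOLLOW(F) if ε ∈ FIRST(RHS), i.e. RHS ⇒* ε)
FIRST(L) = { '*' }
FIRST(L L '*') = { '*' }
ε ∉ FIRST(L L '*'), so FOLLOW(F) is not added.
PREDICT(F → L L '*') = { '*' }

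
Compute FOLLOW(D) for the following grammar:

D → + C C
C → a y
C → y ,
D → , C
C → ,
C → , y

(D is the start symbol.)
To compute FOLLOW(D), find every occurrence of D on a right-hand side N → α D β: add FIRST(β) \ {ε}, and if β is empty or nullable also add FOLLOW(N). Iterate to a fixed point.

D is the start symbol, so $ ∈ FOLLOW(D).
D does not occur on any right-hand side.

Taking the union: FOLLOW(D) = { $ }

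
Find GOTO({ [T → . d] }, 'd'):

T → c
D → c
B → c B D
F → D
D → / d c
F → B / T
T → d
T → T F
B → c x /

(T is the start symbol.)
GOTO(I, 'd') = CLOSURE({ [A → αX.β] : [A → α.Xβ] ∈ I, X = 'd' })

Items with dot before 'd', with the dot advanced:
  [T → . d] → [T → d .]
Closure adds nothing (no advanced item has the dot before a non-terminal).

GOTO = { [T → d .] }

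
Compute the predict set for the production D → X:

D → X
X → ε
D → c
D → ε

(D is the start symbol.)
PREDICT(D → X) = (FIRST(RHS) \ {ε}) ∪ (FOLLOW(D) if ε ∈ FIRST(RHS), i.e. RHS ⇒* ε)
FIRST(X) = { ε }
FIRST(X) = { ε }
ε ∈ FIRST(X) (the right-hand side is nullable), so add FOLLOW(D) = { $ }
PREDICT(D → X) = { $ }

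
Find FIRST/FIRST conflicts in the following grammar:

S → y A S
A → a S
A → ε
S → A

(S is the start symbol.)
FIRST sets of the non-terminals at (or reachable through a nullable prefix from) the front of some alternative:
  FIRST(A) = { 'a', ε }

Productions for S:
  S → y A S: FIRST = { 'y' }
  S → A: FIRST = { 'a', ε }
Productions for A:
  A → a S: FIRST = { 'a' }
  A → ε: FIRST = { ε }

All alternatives of each non-terminal have pairwise disjoint FIRST sets.

Answer: No FIRST/FIRST conflicts.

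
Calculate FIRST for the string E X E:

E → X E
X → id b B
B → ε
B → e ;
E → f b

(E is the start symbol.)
FIRST sets of the non-terminals involved (from the grammar, by fixed-point iteration):
  FIRST(E) = { 'f', 'id' }

To compute FIRST(E X E), process the symbols left to right:
Symbol E is a non-terminal. Add FIRST(E) \ {ε} = { 'f', 'id' }
E is not nullable (ε ∉ FIRST(E)), so stop here.
FIRST(E X E) = { 'f', 'id' }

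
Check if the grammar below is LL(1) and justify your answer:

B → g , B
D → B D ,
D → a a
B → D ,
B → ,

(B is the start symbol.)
A grammar is LL(1) if for each non-terminal N with multiple productions, the predict sets of those productions are pairwise disjoint, where PREDICT(N → α) = (FIRST(α) \ {ε}) ∪ (FOLLOW(N) if α ⇒* ε).

Relevant sets:
  FIRST(D) = { ',', 'a', 'g' }
  FIRST(B) = { ',', 'a', 'g' }

For B:
  PREDICT(B → g ',' B) = { 'g' }
  PREDICT(B → D ',') = { ',', 'a', 'g' }
  PREDICT(B → ',') = { ',' }
For D:
  PREDICT(D → B D ',') = { ',', 'a', 'g' }
  PREDICT(D → a a) = { 'a' }

Conflict found: Predict set conflict for B: { 'g' }
The grammar is NOT LL(1).

Answer: No. Predict set conflict for B: { 'g' }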